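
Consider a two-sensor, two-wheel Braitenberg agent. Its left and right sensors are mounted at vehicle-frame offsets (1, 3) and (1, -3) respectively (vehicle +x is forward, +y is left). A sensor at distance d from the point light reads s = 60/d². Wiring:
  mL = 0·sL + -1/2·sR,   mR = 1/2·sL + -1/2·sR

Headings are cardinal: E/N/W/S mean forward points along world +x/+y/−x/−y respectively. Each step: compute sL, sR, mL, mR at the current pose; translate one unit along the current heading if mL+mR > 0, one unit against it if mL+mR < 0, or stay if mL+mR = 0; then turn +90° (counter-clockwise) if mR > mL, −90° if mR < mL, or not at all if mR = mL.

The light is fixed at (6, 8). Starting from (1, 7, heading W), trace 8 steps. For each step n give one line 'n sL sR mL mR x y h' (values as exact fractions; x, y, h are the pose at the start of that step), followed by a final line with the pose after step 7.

n=0: pose=(1,7,W); sL=15/13, sR=3/2; mL=-3/4, mR=-9/52; mL+mR=-12/13 → advance -1; mR−mL=15/26 → turn +1·90°
n=1: pose=(2,7,S); sL=12, sR=60/53; mL=-30/53, mR=288/53; mL+mR=258/53 → advance +1; mR−mL=6 → turn +1·90°
n=2: pose=(2,6,E); sL=6, sR=30/17; mL=-15/17, mR=36/17; mL+mR=21/17 → advance +1; mR−mL=3 → turn +1·90°
n=3: pose=(3,6,N); sL=60/37, sR=60; mL=-30, mR=-1080/37; mL+mR=-2190/37 → advance -1; mR−mL=30/37 → turn +1·90°
n=4: pose=(3,5,W); sL=15/13, sR=15/4; mL=-15/8, mR=-135/104; mL+mR=-165/52 → advance -1; mR−mL=15/26 → turn +1·90°
n=5: pose=(4,5,S); sL=60/17, sR=60/41; mL=-30/41, mR=720/697; mL+mR=210/697 → advance +1; mR−mL=30/17 → turn +1·90°
n=6: pose=(4,4,E); sL=30, sR=6/5; mL=-3/5, mR=72/5; mL+mR=69/5 → advance +1; mR−mL=15 → turn +1·90°
n=7: pose=(5,4,N); sL=12/5, sR=60/13; mL=-30/13, mR=-72/65; mL+mR=-222/65 → advance -1; mR−mL=6/5 → turn +1·90°

0 15/13 3/2 -3/4 -9/52 1 7 W
1 12 60/53 -30/53 288/53 2 7 S
2 6 30/17 -15/17 36/17 2 6 E
3 60/37 60 -30 -1080/37 3 6 N
4 15/13 15/4 -15/8 -135/104 3 5 W
5 60/17 60/41 -30/41 720/697 4 5 S
6 30 6/5 -3/5 72/5 4 4 E
7 12/5 60/13 -30/13 -72/65 5 4 N
final 5 3 W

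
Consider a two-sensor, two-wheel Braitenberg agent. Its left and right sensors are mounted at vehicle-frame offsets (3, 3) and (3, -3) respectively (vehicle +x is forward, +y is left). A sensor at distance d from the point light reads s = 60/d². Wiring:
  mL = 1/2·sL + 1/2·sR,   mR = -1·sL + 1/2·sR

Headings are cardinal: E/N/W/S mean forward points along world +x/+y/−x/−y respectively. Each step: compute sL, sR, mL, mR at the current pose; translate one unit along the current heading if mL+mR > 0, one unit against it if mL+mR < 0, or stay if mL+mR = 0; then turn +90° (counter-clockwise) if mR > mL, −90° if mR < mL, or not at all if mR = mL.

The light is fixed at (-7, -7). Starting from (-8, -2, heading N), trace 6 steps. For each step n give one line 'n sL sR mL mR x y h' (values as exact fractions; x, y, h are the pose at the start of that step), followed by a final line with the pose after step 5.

n=0: pose=(-8,-2,N); sL=3/4, sR=15/17; mL=111/136, mR=-21/68; mL+mR=69/136 → advance +1; mR−mL=-9/8 → turn -1·90°
n=1: pose=(-8,-1,E); sL=12/17, sR=60/13; mL=588/221, mR=354/221; mL+mR=942/221 → advance +1; mR−mL=-18/17 → turn -1·90°
n=2: pose=(-7,-1,S); sL=10/3, sR=10/3; mL=10/3, mR=-5/3; mL+mR=5/3 → advance +1; mR−mL=-5 → turn -1·90°
n=3: pose=(-7,-2,W); sL=60/13, sR=60/73; mL=2580/949, mR=-3990/949; mL+mR=-1410/949 → advance -1; mR−mL=-90/13 → turn -1·90°
n=4: pose=(-6,-2,N); sL=15/17, sR=3/4; mL=111/136, mR=-69/136; mL+mR=21/68 → advance +1; mR−mL=-45/34 → turn -1·90°
n=5: pose=(-6,-1,E); sL=60/97, sR=12/5; mL=732/485, mR=282/485; mL+mR=1014/485 → advance +1; mR−mL=-90/97 → turn -1·90°

0 3/4 15/17 111/136 -21/68 -8 -2 N
1 12/17 60/13 588/221 354/221 -8 -1 E
2 10/3 10/3 10/3 -5/3 -7 -1 S
3 60/13 60/73 2580/949 -3990/949 -7 -2 W
4 15/17 3/4 111/136 -69/136 -6 -2 N
5 60/97 12/5 732/485 282/485 -6 -1 E
final -5 -1 S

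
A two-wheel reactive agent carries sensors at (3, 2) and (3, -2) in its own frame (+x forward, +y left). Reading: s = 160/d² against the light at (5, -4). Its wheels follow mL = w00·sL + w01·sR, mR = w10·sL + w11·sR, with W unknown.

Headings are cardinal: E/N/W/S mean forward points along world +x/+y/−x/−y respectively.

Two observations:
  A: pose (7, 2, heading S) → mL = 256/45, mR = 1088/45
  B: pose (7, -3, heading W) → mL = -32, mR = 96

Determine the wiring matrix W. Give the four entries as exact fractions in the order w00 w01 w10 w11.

obs A: pose=(7,2,S) → sL=32/5, sR=160/9, mL=256/45, mR=1088/45
obs B: pose=(7,-3,W) → sL=80, sR=16, mL=-32, mR=96
sensor matrix S = [[32/5, 160/9], [80, 16]]; det S = -59392/45
solve [mL_A; mL_B] = S·[w00; w01] and [mR_A; mR_B] = S·[w10; w11]:
  w00 = -1/2, w01 = 1/2, w10 = 1, w11 = 1

-1/2 1/2 1 1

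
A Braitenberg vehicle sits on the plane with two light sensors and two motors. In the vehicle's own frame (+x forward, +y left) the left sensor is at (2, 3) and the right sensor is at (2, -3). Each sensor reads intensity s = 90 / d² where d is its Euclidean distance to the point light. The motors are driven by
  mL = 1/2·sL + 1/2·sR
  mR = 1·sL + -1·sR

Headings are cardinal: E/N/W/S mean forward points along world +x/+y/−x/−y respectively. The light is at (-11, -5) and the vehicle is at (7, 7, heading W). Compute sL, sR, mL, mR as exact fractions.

90/337 90/481 36810/162097 12960/162097

left sensor world pos  = (5, 4); dL² = 337
right sensor world pos = (5, 10); dR² = 481
sL = 90/337 = 90/337
sR = 90/481 = 90/481
mL = 1/2·sL + 1/2·sR = 36810/162097
mR = 1·sL + -1·sR = 12960/162097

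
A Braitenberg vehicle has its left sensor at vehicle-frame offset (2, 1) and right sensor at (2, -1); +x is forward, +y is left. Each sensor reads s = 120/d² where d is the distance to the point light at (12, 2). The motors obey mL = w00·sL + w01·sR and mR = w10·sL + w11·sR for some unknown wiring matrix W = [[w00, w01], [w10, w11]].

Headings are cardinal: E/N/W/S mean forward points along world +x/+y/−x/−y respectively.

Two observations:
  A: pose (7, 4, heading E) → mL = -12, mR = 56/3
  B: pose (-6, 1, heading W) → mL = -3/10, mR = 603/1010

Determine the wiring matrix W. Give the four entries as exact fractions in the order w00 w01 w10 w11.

0 -1 1 1

obs A: pose=(7,4,E) → sL=20/3, sR=12, mL=-12, mR=56/3
obs B: pose=(-6,1,W) → sL=30/101, sR=3/10, mL=-3/10, mR=603/1010
sensor matrix S = [[20/3, 12], [30/101, 3/10]]; det S = -158/101
solve [mL_A; mL_B] = S·[w00; w01] and [mR_A; mR_B] = S·[w10; w11]:
  w00 = 0, w01 = -1, w10 = 1, w11 = 1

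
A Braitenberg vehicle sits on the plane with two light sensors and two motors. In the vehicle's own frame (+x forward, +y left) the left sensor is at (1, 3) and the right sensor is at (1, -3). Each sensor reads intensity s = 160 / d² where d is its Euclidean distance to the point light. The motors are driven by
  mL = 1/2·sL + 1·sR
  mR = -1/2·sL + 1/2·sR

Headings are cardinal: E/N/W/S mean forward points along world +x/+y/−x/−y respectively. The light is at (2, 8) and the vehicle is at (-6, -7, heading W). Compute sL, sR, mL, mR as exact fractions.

left sensor world pos  = (-7, -10); dL² = 405
right sensor world pos = (-7, -4); dR² = 225
sL = 160/405 = 32/81
sR = 160/225 = 32/45
mL = 1/2·sL + 1·sR = 368/405
mR = -1/2·sL + 1/2·sR = 64/405

32/81 32/45 368/405 64/405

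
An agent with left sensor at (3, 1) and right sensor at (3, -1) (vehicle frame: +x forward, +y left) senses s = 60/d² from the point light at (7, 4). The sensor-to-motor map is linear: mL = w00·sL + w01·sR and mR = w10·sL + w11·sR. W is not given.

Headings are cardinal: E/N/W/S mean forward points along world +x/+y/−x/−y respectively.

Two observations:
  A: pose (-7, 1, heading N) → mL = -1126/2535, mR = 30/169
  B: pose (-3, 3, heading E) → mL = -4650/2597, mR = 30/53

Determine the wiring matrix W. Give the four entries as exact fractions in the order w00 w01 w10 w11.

obs A: pose=(-7,1,N) → sL=4/15, sR=60/169, mL=-1126/2535, mR=30/169
obs B: pose=(-3,3,E) → sL=60/49, sR=60/53, mL=-4650/2597, mR=30/53
sensor matrix S = [[4/15, 60/169], [60/49, 60/53]]; det S = -58304/438893
solve [mL_A; mL_B] = S·[w00; w01] and [mR_A; mR_B] = S·[w10; w11]:
  w00 = -1, w01 = -1/2, w10 = 0, w11 = 1/2

-1 -1/2 0 1/2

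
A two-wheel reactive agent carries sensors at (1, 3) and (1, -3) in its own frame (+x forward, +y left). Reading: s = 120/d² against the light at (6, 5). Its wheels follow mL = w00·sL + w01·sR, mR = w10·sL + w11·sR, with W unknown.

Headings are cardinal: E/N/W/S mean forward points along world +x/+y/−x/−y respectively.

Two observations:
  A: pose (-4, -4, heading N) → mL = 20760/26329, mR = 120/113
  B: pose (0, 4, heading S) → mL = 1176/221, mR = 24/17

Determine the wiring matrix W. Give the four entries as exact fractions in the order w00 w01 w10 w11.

obs A: pose=(-4,-4,N) → sL=120/233, sR=120/113, mL=20760/26329, mR=120/113
obs B: pose=(0,4,S) → sL=120/13, sR=24/17, mL=1176/221, mR=24/17
sensor matrix S = [[120/233, 120/113], [120/13, 24/17]]; det S = -52807680/5818709
solve [mL_A; mL_B] = S·[w00; w01] and [mR_A; mR_B] = S·[w10; w11]:
  w00 = 1/2, w01 = 1/2, w10 = 0, w11 = 1

1/2 1/2 0 1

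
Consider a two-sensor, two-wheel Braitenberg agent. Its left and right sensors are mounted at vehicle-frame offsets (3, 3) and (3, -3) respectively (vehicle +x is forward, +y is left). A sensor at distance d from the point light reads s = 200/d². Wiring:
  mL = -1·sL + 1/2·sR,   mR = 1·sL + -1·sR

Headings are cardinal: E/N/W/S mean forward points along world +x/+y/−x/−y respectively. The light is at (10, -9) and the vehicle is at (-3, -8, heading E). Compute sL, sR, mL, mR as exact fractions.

50/29 25/13 -575/754 -75/377

left sensor world pos  = (0, -5); dL² = 116
right sensor world pos = (0, -11); dR² = 104
sL = 200/116 = 50/29
sR = 200/104 = 25/13
mL = -1·sL + 1/2·sR = -575/754
mR = 1·sL + -1·sR = -75/377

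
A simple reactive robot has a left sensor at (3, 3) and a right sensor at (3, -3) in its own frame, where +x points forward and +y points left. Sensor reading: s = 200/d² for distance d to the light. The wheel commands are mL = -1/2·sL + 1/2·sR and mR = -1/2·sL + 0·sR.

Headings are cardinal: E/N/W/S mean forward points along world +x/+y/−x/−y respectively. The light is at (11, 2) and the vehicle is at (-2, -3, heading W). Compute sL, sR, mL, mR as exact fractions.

5/8 10/13 15/208 -5/16

left sensor world pos  = (-5, -6); dL² = 320
right sensor world pos = (-5, 0); dR² = 260
sL = 200/320 = 5/8
sR = 200/260 = 10/13
mL = -1/2·sL + 1/2·sR = 15/208
mR = -1/2·sL + 0·sR = -5/16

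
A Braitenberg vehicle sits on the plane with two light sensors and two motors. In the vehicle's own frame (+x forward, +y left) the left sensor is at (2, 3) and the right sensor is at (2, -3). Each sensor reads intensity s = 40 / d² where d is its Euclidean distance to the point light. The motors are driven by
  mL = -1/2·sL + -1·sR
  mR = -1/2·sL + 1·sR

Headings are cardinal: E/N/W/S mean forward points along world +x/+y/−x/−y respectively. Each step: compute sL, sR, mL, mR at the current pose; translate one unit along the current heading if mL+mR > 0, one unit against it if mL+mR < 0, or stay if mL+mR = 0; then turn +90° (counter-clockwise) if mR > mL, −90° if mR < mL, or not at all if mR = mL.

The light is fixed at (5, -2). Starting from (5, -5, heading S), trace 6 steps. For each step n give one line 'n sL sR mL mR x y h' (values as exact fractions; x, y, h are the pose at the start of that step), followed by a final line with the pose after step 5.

n=0: pose=(5,-5,S); sL=20/17, sR=20/17; mL=-30/17, mR=10/17; mL+mR=-20/17 → advance -1; mR−mL=40/17 → turn +1·90°
n=1: pose=(5,-4,E); sL=8, sR=40/29; mL=-156/29, mR=-76/29; mL+mR=-8 → advance -1; mR−mL=80/29 → turn +1·90°
n=2: pose=(4,-4,N); sL=5/2, sR=10; mL=-45/4, mR=35/4; mL+mR=-5/2 → advance -1; mR−mL=20 → turn +1·90°
n=3: pose=(4,-5,W); sL=8/9, sR=40/9; mL=-44/9, mR=4; mL+mR=-8/9 → advance -1; mR−mL=80/9 → turn +1·90°
n=4: pose=(5,-5,S); sL=20/17, sR=20/17; mL=-30/17, mR=10/17; mL+mR=-20/17 → advance -1; mR−mL=40/17 → turn +1·90°
n=5: pose=(5,-4,E); sL=8, sR=40/29; mL=-156/29, mR=-76/29; mL+mR=-8 → advance -1; mR−mL=80/29 → turn +1·90°

0 20/17 20/17 -30/17 10/17 5 -5 S
1 8 40/29 -156/29 -76/29 5 -4 E
2 5/2 10 -45/4 35/4 4 -4 N
3 8/9 40/9 -44/9 4 4 -5 W
4 20/17 20/17 -30/17 10/17 5 -5 S
5 8 40/29 -156/29 -76/29 5 -4 E
final 4 -4 N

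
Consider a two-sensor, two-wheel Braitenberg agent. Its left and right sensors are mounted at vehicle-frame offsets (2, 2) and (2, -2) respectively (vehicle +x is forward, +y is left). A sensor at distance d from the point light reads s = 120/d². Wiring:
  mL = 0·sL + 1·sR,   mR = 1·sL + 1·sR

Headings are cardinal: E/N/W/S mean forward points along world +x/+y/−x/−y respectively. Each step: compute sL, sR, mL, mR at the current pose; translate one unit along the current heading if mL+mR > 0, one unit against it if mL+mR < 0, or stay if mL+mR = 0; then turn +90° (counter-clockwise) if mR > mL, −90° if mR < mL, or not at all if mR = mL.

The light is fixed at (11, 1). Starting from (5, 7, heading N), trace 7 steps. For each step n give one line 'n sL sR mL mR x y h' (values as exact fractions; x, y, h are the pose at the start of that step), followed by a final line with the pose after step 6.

n=0: pose=(5,7,N); sL=15/16, sR=3/2; mL=3/2, mR=39/16; mL+mR=63/16 → advance +1; mR−mL=15/16 → turn +1·90°
n=1: pose=(5,8,W); sL=120/89, sR=24/29; mL=24/29, mR=5616/2581; mL+mR=7752/2581 → advance +1; mR−mL=120/89 → turn +1·90°
n=2: pose=(4,8,S); sL=12/5, sR=60/53; mL=60/53, mR=936/265; mL+mR=1236/265 → advance +1; mR−mL=12/5 → turn +1·90°
n=3: pose=(4,7,E); sL=120/89, sR=120/41; mL=120/41, mR=15600/3649; mL+mR=26280/3649 → advance +1; mR−mL=120/89 → turn +1·90°
n=4: pose=(5,7,N); sL=15/16, sR=3/2; mL=3/2, mR=39/16; mL+mR=63/16 → advance +1; mR−mL=15/16 → turn +1·90°
n=5: pose=(5,8,W); sL=120/89, sR=24/29; mL=24/29, mR=5616/2581; mL+mR=7752/2581 → advance +1; mR−mL=120/89 → turn +1·90°
n=6: pose=(4,8,S); sL=12/5, sR=60/53; mL=60/53, mR=936/265; mL+mR=1236/265 → advance +1; mR−mL=12/5 → turn +1·90°

0 15/16 3/2 3/2 39/16 5 7 N
1 120/89 24/29 24/29 5616/2581 5 8 W
2 12/5 60/53 60/53 936/265 4 8 S
3 120/89 120/41 120/41 15600/3649 4 7 E
4 15/16 3/2 3/2 39/16 5 7 N
5 120/89 24/29 24/29 5616/2581 5 8 W
6 12/5 60/53 60/53 936/265 4 8 S
final 4 7 E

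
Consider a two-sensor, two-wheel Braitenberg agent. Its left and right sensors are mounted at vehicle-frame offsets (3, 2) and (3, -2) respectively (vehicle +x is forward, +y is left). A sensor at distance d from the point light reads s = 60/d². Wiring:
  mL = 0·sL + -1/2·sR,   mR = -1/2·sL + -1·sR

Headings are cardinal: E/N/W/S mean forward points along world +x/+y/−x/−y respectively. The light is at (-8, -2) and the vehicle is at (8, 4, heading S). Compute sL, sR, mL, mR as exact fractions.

left sensor world pos  = (10, 1); dL² = 333
right sensor world pos = (6, 1); dR² = 205
sL = 60/333 = 20/111
sR = 60/205 = 12/41
mL = 0·sL + -1/2·sR = -6/41
mR = -1/2·sL + -1·sR = -1742/4551

20/111 12/41 -6/41 -1742/4551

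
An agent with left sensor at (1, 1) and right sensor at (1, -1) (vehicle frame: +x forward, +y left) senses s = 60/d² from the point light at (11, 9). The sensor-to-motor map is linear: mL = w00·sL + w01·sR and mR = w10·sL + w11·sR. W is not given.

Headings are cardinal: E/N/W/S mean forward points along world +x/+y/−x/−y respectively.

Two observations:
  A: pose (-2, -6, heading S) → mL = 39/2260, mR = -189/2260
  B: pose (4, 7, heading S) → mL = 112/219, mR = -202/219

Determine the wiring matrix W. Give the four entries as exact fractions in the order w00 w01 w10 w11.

1 -1 -1 1/2

obs A: pose=(-2,-6,S) → sL=3/20, sR=15/113, mL=39/2260, mR=-189/2260
obs B: pose=(4,7,S) → sL=4/3, sR=60/73, mL=112/219, mR=-202/219
sensor matrix S = [[3/20, 15/113], [4/3, 60/73]]; det S = -443/8249
solve [mL_A; mL_B] = S·[w00; w01] and [mR_A; mR_B] = S·[w10; w11]:
  w00 = 1, w01 = -1, w10 = -1, w11 = 1/2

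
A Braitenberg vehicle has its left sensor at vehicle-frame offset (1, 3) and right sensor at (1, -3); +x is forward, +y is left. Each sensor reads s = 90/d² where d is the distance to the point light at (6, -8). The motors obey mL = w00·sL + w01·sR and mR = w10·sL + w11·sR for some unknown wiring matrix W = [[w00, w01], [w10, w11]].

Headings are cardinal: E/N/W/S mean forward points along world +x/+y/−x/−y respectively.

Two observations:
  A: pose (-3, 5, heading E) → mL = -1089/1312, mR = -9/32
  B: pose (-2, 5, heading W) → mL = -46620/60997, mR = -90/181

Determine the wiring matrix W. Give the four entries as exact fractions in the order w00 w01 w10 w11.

obs A: pose=(-3,5,E) → sL=9/32, sR=45/82, mL=-1089/1312, mR=-9/32
obs B: pose=(-2,5,W) → sL=90/181, sR=90/337, mL=-46620/60997, mR=-90/181
sensor matrix S = [[9/32, 45/82], [90/181, 90/337]]; det S = -7913295/40014032
solve [mL_A; mL_B] = S·[w00; w01] and [mR_A; mR_B] = S·[w10; w11]:
  w00 = -1, w01 = -1, w10 = -1, w11 = 0

-1 -1 -1 0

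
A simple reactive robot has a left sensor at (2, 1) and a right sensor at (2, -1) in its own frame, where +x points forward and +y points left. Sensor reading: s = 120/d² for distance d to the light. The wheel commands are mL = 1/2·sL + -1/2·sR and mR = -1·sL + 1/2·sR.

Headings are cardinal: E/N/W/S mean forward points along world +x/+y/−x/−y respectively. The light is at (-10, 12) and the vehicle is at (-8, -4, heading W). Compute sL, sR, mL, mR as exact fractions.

120/289 8/15 -256/4335 -644/4335

left sensor world pos  = (-10, -5); dL² = 289
right sensor world pos = (-10, -3); dR² = 225
sL = 120/289 = 120/289
sR = 120/225 = 8/15
mL = 1/2·sL + -1/2·sR = -256/4335
mR = -1·sL + 1/2·sR = -644/4335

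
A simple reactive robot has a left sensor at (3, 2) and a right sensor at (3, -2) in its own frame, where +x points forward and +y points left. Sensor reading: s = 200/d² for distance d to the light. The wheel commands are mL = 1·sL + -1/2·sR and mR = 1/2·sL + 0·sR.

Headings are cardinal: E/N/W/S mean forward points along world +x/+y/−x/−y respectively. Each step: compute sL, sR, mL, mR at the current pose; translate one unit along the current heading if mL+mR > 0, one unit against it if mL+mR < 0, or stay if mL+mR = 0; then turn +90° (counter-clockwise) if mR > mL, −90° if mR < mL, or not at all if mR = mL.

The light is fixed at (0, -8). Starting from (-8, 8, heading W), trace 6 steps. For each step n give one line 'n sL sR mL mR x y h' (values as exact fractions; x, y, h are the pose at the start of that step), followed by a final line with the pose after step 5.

0 200/317 40/89 11460/28213 100/317 -8 8 W
1 100/241 20/41 1690/9881 50/241 -9 8 N
2 200/369 40/101 12820/37269 100/369 -9 9 W
3 25/68 25/58 75/493 25/136 -10 9 N
4 8/17 200/569 2852/9673 4/17 -10 10 W
5 20/61 100/261 2170/15921 10/61 -11 10 N
final -11 11 W

n=0: pose=(-8,8,W); sL=200/317, sR=40/89; mL=11460/28213, mR=100/317; mL+mR=20360/28213 → advance +1; mR−mL=-2560/28213 → turn -1·90°
n=1: pose=(-9,8,N); sL=100/241, sR=20/41; mL=1690/9881, mR=50/241; mL+mR=3740/9881 → advance +1; mR−mL=360/9881 → turn +1·90°
n=2: pose=(-9,9,W); sL=200/369, sR=40/101; mL=12820/37269, mR=100/369; mL+mR=7640/12423 → advance +1; mR−mL=-2720/37269 → turn -1·90°
n=3: pose=(-10,9,N); sL=25/68, sR=25/58; mL=75/493, mR=25/136; mL+mR=1325/3944 → advance +1; mR−mL=125/3944 → turn +1·90°
n=4: pose=(-10,10,W); sL=8/17, sR=200/569; mL=2852/9673, mR=4/17; mL+mR=5128/9673 → advance +1; mR−mL=-576/9673 → turn -1·90°
n=5: pose=(-11,10,N); sL=20/61, sR=100/261; mL=2170/15921, mR=10/61; mL+mR=4780/15921 → advance +1; mR−mL=440/15921 → turn +1·90°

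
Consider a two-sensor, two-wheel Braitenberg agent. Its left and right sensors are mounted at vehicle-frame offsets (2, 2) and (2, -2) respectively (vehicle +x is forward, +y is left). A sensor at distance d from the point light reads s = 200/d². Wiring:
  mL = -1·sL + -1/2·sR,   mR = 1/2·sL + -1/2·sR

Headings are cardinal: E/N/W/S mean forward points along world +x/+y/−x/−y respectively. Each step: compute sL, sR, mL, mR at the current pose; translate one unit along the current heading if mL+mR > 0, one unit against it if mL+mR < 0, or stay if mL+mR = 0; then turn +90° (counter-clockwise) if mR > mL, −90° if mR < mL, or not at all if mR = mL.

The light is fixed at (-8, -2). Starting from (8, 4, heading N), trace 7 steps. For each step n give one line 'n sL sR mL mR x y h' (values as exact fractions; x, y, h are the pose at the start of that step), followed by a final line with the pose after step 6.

n=0: pose=(8,4,N); sL=10/13, sR=50/97; mL=-1295/1261, mR=160/1261; mL+mR=-1135/1261 → advance -1; mR−mL=15/13 → turn +1·90°
n=1: pose=(8,3,W); sL=40/41, sR=40/49; mL=-2780/2009, mR=160/2009; mL+mR=-2620/2009 → advance -1; mR−mL=60/41 → turn +1·90°
n=2: pose=(9,3,S); sL=20/37, sR=100/117; mL=-4190/4329, mR=-680/4329; mL+mR=-4870/4329 → advance -1; mR−mL=30/37 → turn +1·90°
n=3: pose=(9,4,E); sL=8/17, sR=200/377; mL=-4716/6409, mR=-192/6409; mL+mR=-4908/6409 → advance -1; mR−mL=12/17 → turn +1·90°
n=4: pose=(8,4,N); sL=10/13, sR=50/97; mL=-1295/1261, mR=160/1261; mL+mR=-1135/1261 → advance -1; mR−mL=15/13 → turn +1·90°
n=5: pose=(8,3,W); sL=40/41, sR=40/49; mL=-2780/2009, mR=160/2009; mL+mR=-2620/2009 → advance -1; mR−mL=60/41 → turn +1·90°
n=6: pose=(9,3,S); sL=20/37, sR=100/117; mL=-4190/4329, mR=-680/4329; mL+mR=-4870/4329 → advance -1; mR−mL=30/37 → turn +1·90°

0 10/13 50/97 -1295/1261 160/1261 8 4 N
1 40/41 40/49 -2780/2009 160/2009 8 3 W
2 20/37 100/117 -4190/4329 -680/4329 9 3 S
3 8/17 200/377 -4716/6409 -192/6409 9 4 E
4 10/13 50/97 -1295/1261 160/1261 8 4 N
5 40/41 40/49 -2780/2009 160/2009 8 3 W
6 20/37 100/117 -4190/4329 -680/4329 9 3 S
final 9 4 E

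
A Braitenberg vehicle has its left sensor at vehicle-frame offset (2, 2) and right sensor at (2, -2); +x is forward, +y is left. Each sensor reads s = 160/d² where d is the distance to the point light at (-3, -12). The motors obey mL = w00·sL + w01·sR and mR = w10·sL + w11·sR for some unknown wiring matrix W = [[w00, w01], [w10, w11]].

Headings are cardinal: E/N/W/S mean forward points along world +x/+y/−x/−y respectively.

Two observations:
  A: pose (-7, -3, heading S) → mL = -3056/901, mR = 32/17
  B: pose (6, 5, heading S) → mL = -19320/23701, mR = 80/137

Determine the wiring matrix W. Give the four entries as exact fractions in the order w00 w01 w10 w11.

obs A: pose=(-7,-3,S) → sL=160/53, sR=32/17, mL=-3056/901, mR=32/17
obs B: pose=(6,5,S) → sL=80/173, sR=80/137, mL=-19320/23701, mR=80/137
sensor matrix S = [[160/53, 32/17], [80/173, 80/137]]; det S = 19056640/21354601
solve [mL_A; mL_B] = S·[w00; w01] and [mR_A; mR_B] = S·[w10; w11]:
  w00 = -1/2, w01 = -1, w10 = 0, w11 = 1

-1/2 -1 0 1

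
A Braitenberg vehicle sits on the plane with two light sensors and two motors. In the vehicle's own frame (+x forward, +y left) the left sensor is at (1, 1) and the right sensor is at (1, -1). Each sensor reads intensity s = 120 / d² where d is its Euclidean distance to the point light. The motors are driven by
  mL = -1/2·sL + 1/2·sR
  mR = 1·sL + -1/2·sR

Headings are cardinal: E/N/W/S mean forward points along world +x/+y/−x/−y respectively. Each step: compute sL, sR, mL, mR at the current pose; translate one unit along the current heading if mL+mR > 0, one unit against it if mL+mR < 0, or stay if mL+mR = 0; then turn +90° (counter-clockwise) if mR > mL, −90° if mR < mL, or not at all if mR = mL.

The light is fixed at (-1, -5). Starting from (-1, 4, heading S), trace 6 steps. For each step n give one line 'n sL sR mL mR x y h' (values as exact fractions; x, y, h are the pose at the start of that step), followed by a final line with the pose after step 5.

n=0: pose=(-1,4,S); sL=24/13, sR=24/13; mL=0, mR=12/13; mL+mR=12/13 → advance +1; mR−mL=12/13 → turn +1·90°
n=1: pose=(-1,3,E); sL=60/41, sR=12/5; mL=96/205, mR=54/205; mL+mR=30/41 → advance +1; mR−mL=-42/205 → turn -1·90°
n=2: pose=(0,3,S); sL=120/53, sR=120/49; mL=240/2597, mR=2700/2597; mL+mR=60/53 → advance +1; mR−mL=2460/2597 → turn +1·90°
n=3: pose=(0,2,E); sL=30/17, sR=3; mL=21/34, mR=9/34; mL+mR=15/17 → advance +1; mR−mL=-6/17 → turn -1·90°
n=4: pose=(1,2,S); sL=8/3, sR=120/37; mL=32/111, mR=116/111; mL+mR=4/3 → advance +1; mR−mL=28/37 → turn +1·90°
n=5: pose=(1,1,E); sL=60/29, sR=60/17; mL=360/493, mR=150/493; mL+mR=30/29 → advance +1; mR−mL=-210/493 → turn -1·90°

0 24/13 24/13 0 12/13 -1 4 S
1 60/41 12/5 96/205 54/205 -1 3 E
2 120/53 120/49 240/2597 2700/2597 0 3 S
3 30/17 3 21/34 9/34 0 2 E
4 8/3 120/37 32/111 116/111 1 2 S
5 60/29 60/17 360/493 150/493 1 1 E
final 2 1 S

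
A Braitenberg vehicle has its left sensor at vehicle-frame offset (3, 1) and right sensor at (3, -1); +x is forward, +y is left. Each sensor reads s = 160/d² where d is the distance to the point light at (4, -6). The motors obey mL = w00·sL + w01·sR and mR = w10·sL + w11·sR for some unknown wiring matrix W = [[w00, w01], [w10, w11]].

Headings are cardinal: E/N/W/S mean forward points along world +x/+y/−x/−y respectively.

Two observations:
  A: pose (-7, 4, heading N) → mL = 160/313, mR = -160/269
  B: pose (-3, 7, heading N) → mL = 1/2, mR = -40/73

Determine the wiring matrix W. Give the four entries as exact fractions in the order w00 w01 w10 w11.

obs A: pose=(-7,4,N) → sL=160/313, sR=160/269, mL=160/313, mR=-160/269
obs B: pose=(-3,7,N) → sL=1/2, sR=40/73, mL=1/2, mR=-40/73
sensor matrix S = [[160/313, 160/269], [1/2, 40/73]]; det S = -106320/6146381
solve [mL_A; mL_B] = S·[w00; w01] and [mR_A; mR_B] = S·[w10; w11]:
  w00 = 1, w01 = 0, w10 = 0, w11 = -1

1 0 0 -1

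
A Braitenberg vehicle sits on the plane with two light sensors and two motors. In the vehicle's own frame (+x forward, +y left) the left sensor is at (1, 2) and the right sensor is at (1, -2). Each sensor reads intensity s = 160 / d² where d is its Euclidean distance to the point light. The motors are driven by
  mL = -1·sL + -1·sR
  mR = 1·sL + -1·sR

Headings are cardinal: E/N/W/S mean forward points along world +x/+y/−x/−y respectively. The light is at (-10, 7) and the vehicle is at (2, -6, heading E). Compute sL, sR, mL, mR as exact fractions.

16/29 80/197 -5472/5713 832/5713

left sensor world pos  = (3, -4); dL² = 290
right sensor world pos = (3, -8); dR² = 394
sL = 160/290 = 16/29
sR = 160/394 = 80/197
mL = -1·sL + -1·sR = -5472/5713
mR = 1·sL + -1·sR = 832/5713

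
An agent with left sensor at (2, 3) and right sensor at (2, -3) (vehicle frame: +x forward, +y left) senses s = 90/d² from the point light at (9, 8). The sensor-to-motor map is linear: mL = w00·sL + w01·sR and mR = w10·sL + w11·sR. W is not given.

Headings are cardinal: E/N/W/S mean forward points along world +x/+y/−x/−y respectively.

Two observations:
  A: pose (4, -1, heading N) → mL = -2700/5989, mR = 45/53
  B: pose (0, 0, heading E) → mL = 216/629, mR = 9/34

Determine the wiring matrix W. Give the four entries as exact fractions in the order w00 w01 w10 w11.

obs A: pose=(4,-1,N) → sL=90/113, sR=90/53, mL=-2700/5989, mR=45/53
obs B: pose=(0,0,E) → sL=45/37, sR=9/17, mL=216/629, mR=9/34
sensor matrix S = [[90/113, 90/53], [45/37, 9/17]]; det S = -6191640/3767081
solve [mL_A; mL_B] = S·[w00; w01] and [mR_A; mR_B] = S·[w10; w11]:
  w00 = 1/2, w01 = -1/2, w10 = 0, w11 = 1/2

1/2 -1/2 0 1/2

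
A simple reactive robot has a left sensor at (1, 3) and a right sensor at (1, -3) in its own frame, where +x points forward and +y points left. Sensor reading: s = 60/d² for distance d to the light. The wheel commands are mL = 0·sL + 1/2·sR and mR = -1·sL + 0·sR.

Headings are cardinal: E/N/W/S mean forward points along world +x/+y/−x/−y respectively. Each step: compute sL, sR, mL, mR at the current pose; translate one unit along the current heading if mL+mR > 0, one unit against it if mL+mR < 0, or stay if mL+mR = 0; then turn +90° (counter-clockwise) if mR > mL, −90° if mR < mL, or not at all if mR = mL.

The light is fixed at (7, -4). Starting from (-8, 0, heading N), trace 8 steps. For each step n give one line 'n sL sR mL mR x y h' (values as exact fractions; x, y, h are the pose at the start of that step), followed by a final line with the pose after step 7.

0 60/349 60/169 30/169 -60/349 -8 0 N
1 3/13 3/10 3/20 -3/13 -8 1 E
2 12/37 60/377 30/377 -12/37 -9 1 S
3 30/149 6/37 3/37 -30/149 -9 2 W
4 60/373 60/193 30/193 -60/373 -8 2 N
5 3/13 3/10 3/20 -3/13 -8 1 E
6 12/37 60/377 30/377 -12/37 -9 1 S
7 30/149 6/37 3/37 -30/149 -9 2 W
final -8 2 N

n=0: pose=(-8,0,N); sL=60/349, sR=60/169; mL=30/169, mR=-60/349; mL+mR=330/58981 → advance +1; mR−mL=-20610/58981 → turn -1·90°
n=1: pose=(-8,1,E); sL=3/13, sR=3/10; mL=3/20, mR=-3/13; mL+mR=-21/260 → advance -1; mR−mL=-99/260 → turn -1·90°
n=2: pose=(-9,1,S); sL=12/37, sR=60/377; mL=30/377, mR=-12/37; mL+mR=-3414/13949 → advance -1; mR−mL=-5634/13949 → turn -1·90°
n=3: pose=(-9,2,W); sL=30/149, sR=6/37; mL=3/37, mR=-30/149; mL+mR=-663/5513 → advance -1; mR−mL=-1557/5513 → turn -1·90°
n=4: pose=(-8,2,N); sL=60/373, sR=60/193; mL=30/193, mR=-60/373; mL+mR=-390/71989 → advance -1; mR−mL=-22770/71989 → turn -1·90°
n=5: pose=(-8,1,E); sL=3/13, sR=3/10; mL=3/20, mR=-3/13; mL+mR=-21/260 → advance -1; mR−mL=-99/260 → turn -1·90°
n=6: pose=(-9,1,S); sL=12/37, sR=60/377; mL=30/377, mR=-12/37; mL+mR=-3414/13949 → advance -1; mR−mL=-5634/13949 → turn -1·90°
n=7: pose=(-9,2,W); sL=30/149, sR=6/37; mL=3/37, mR=-30/149; mL+mR=-663/5513 → advance -1; mR−mL=-1557/5513 → turn -1·90°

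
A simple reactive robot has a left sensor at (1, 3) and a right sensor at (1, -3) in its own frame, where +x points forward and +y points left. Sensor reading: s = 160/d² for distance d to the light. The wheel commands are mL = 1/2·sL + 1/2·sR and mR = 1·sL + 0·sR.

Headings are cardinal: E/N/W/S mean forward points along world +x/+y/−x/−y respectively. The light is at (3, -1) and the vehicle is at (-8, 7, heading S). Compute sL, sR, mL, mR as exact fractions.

160/113 32/49 5728/5537 160/113

left sensor world pos  = (-5, 6); dL² = 113
right sensor world pos = (-11, 6); dR² = 245
sL = 160/113 = 160/113
sR = 160/245 = 32/49
mL = 1/2·sL + 1/2·sR = 5728/5537
mR = 1·sL + 0·sR = 160/113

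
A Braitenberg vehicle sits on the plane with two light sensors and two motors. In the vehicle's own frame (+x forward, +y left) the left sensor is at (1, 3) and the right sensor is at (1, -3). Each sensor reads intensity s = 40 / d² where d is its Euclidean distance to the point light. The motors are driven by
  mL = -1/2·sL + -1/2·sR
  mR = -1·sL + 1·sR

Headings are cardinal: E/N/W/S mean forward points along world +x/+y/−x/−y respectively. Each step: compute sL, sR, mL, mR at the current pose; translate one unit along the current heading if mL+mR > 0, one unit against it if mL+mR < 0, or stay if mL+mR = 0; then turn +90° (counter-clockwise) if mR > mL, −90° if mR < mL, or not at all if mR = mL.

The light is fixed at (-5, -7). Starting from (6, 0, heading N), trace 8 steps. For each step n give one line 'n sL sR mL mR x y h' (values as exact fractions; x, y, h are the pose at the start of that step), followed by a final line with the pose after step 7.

n=0: pose=(6,0,N); sL=5/16, sR=2/13; mL=-97/416, mR=-33/208; mL+mR=-163/416 → advance -1; mR−mL=31/416 → turn +1·90°
n=1: pose=(6,-1,W); sL=40/109, sR=40/181; mL=-5800/19729, mR=-2880/19729; mL+mR=-8680/19729 → advance -1; mR−mL=2920/19729 → turn +1·90°
n=2: pose=(7,-1,S); sL=4/25, sR=20/53; mL=-356/1325, mR=288/1325; mL+mR=-68/1325 → advance -1; mR−mL=644/1325 → turn +1·90°
n=3: pose=(7,0,E); sL=40/269, sR=8/37; mL=-1816/9953, mR=672/9953; mL+mR=-1144/9953 → advance -1; mR−mL=2488/9953 → turn +1·90°
n=4: pose=(6,0,N); sL=5/16, sR=2/13; mL=-97/416, mR=-33/208; mL+mR=-163/416 → advance -1; mR−mL=31/416 → turn +1·90°
n=5: pose=(6,-1,W); sL=40/109, sR=40/181; mL=-5800/19729, mR=-2880/19729; mL+mR=-8680/19729 → advance -1; mR−mL=2920/19729 → turn +1·90°
n=6: pose=(7,-1,S); sL=4/25, sR=20/53; mL=-356/1325, mR=288/1325; mL+mR=-68/1325 → advance -1; mR−mL=644/1325 → turn +1·90°
n=7: pose=(7,0,E); sL=40/269, sR=8/37; mL=-1816/9953, mR=672/9953; mL+mR=-1144/9953 → advance -1; mR−mL=2488/9953 → turn +1·90°

0 5/16 2/13 -97/416 -33/208 6 0 N
1 40/109 40/181 -5800/19729 -2880/19729 6 -1 W
2 4/25 20/53 -356/1325 288/1325 7 -1 S
3 40/269 8/37 -1816/9953 672/9953 7 0 E
4 5/16 2/13 -97/416 -33/208 6 0 N
5 40/109 40/181 -5800/19729 -2880/19729 6 -1 W
6 4/25 20/53 -356/1325 288/1325 7 -1 S
7 40/269 8/37 -1816/9953 672/9953 7 0 E
final 6 0 N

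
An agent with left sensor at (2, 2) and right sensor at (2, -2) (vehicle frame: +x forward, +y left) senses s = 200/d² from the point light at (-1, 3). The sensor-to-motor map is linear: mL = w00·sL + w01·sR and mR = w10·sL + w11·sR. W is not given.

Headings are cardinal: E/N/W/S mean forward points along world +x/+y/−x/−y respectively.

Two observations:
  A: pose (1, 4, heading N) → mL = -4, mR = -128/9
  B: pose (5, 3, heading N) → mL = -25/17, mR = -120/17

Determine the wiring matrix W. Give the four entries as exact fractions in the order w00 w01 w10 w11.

obs A: pose=(1,4,N) → sL=200/9, sR=8, mL=-4, mR=-128/9
obs B: pose=(5,3,N) → sL=10, sR=50/17, mL=-25/17, mR=-120/17
sensor matrix S = [[200/9, 8], [10, 50/17]]; det S = -2240/153
solve [mL_A; mL_B] = S·[w00; w01] and [mR_A; mR_B] = S·[w10; w11]:
  w00 = 0, w01 = -1/2, w10 = -1, w11 = 1

0 -1/2 -1 1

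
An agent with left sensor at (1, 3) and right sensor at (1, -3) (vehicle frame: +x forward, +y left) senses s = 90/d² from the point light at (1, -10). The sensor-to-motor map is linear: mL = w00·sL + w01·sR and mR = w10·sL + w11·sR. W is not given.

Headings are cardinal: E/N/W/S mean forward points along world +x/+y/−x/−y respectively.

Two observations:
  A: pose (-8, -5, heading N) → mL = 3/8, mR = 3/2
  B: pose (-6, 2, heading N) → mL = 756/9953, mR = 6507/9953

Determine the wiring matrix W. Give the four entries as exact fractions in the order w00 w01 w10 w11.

obs A: pose=(-8,-5,N) → sL=1/2, sR=5/4, mL=3/8, mR=3/2
obs B: pose=(-6,2,N) → sL=90/269, sR=18/37, mL=756/9953, mR=6507/9953
sensor matrix S = [[1/2, 5/4], [90/269, 18/37]]; det S = -3483/19906
solve [mL_A; mL_B] = S·[w00; w01] and [mR_A; mR_B] = S·[w10; w11]:
  w00 = -1/2, w01 = 1/2, w10 = 1/2, w11 = 1

-1/2 1/2 1/2 1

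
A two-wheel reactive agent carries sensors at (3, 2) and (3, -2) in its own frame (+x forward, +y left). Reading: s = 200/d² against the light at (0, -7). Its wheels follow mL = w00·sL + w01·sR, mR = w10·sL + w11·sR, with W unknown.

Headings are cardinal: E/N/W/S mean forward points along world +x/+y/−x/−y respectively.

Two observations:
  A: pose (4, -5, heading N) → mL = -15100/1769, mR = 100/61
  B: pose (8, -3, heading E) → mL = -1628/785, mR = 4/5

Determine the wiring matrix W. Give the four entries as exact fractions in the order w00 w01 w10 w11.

obs A: pose=(4,-5,N) → sL=200/29, sR=200/61, mL=-15100/1769, mR=100/61
obs B: pose=(8,-3,E) → sL=200/157, sR=8/5, mL=-1628/785, mR=4/5
sensor matrix S = [[200/29, 200/61], [200/157, 8/5]]; det S = 1904640/277733
solve [mL_A; mL_B] = S·[w00; w01] and [mR_A; mR_B] = S·[w10; w11]:
  w00 = -1, w01 = -1/2, w10 = 0, w11 = 1/2

-1 -1/2 0 1/2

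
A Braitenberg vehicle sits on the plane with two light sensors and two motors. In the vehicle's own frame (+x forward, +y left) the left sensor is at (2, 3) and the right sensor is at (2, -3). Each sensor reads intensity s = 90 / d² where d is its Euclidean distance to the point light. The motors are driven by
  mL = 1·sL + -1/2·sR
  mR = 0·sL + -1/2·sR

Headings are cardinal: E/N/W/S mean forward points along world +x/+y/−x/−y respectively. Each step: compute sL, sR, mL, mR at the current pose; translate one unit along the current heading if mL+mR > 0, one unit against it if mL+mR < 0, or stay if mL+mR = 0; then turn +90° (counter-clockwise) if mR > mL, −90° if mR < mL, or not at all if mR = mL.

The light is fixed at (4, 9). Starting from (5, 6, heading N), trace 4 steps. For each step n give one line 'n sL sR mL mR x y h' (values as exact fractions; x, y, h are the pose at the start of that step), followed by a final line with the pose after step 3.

n=0: pose=(5,6,N); sL=18, sR=90/17; mL=261/17, mR=-45/17; mL+mR=216/17 → advance +1; mR−mL=-18 → turn -1·90°
n=1: pose=(5,7,E); sL=9, sR=45/17; mL=261/34, mR=-45/34; mL+mR=108/17 → advance +1; mR−mL=-9 → turn -1·90°
n=2: pose=(6,7,S); sL=90/41, sR=90/17; mL=-315/697, mR=-45/17; mL+mR=-2160/697 → advance -1; mR−mL=-90/41 → turn -1·90°
n=3: pose=(6,8,W); sL=45/8, sR=45/2; mL=-45/8, mR=-45/4; mL+mR=-135/8 → advance -1; mR−mL=-45/8 → turn -1·90°

0 18 90/17 261/17 -45/17 5 6 N
1 9 45/17 261/34 -45/34 5 7 E
2 90/41 90/17 -315/697 -45/17 6 7 S
3 45/8 45/2 -45/8 -45/4 6 8 W
final 7 8 N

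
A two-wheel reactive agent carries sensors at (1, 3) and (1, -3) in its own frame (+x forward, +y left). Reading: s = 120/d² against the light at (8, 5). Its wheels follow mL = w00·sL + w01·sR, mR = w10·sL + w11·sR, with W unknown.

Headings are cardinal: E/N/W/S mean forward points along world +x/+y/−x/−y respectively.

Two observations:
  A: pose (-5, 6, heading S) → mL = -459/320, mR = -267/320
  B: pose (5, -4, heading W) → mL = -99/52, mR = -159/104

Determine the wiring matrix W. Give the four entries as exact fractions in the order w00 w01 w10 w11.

obs A: pose=(-5,6,S) → sL=6/5, sR=15/32, mL=-459/320, mR=-267/320
obs B: pose=(5,-4,W) → sL=3/4, sR=30/13, mL=-99/52, mR=-159/104
sensor matrix S = [[6/5, 15/32], [3/4, 30/13]]; det S = 4023/1664
solve [mL_A; mL_B] = S·[w00; w01] and [mR_A; mR_B] = S·[w10; w11]:
  w00 = -1, w01 = -1/2, w10 = -1/2, w11 = -1/2

-1 -1/2 -1/2 -1/2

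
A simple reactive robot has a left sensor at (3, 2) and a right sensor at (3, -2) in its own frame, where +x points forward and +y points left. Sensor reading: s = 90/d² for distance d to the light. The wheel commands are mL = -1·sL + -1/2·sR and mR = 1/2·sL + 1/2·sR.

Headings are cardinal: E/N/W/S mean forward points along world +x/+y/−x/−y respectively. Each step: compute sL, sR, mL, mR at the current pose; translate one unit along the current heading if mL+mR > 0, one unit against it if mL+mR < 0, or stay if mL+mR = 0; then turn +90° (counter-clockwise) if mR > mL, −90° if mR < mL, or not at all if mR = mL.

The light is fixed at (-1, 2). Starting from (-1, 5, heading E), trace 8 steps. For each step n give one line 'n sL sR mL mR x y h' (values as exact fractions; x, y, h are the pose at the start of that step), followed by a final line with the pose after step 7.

n=0: pose=(-1,5,E); sL=45/17, sR=9; mL=-243/34, mR=99/17; mL+mR=-45/34 → advance -1; mR−mL=441/34 → turn +1·90°
n=1: pose=(-2,5,N); sL=2, sR=90/37; mL=-119/37, mR=82/37; mL+mR=-1 → advance -1; mR−mL=201/37 → turn +1·90°
n=2: pose=(-2,4,W); sL=45/8, sR=45/16; mL=-225/32, mR=135/32; mL+mR=-45/16 → advance -1; mR−mL=45/4 → turn +1·90°
n=3: pose=(-1,4,S); sL=18, sR=18; mL=-27, mR=18; mL+mR=-9 → advance -1; mR−mL=45 → turn +1·90°
n=4: pose=(-1,5,E); sL=45/17, sR=9; mL=-243/34, mR=99/17; mL+mR=-45/34 → advance -1; mR−mL=441/34 → turn +1·90°
n=5: pose=(-2,5,N); sL=2, sR=90/37; mL=-119/37, mR=82/37; mL+mR=-1 → advance -1; mR−mL=201/37 → turn +1·90°
n=6: pose=(-2,4,W); sL=45/8, sR=45/16; mL=-225/32, mR=135/32; mL+mR=-45/16 → advance -1; mR−mL=45/4 → turn +1·90°
n=7: pose=(-1,4,S); sL=18, sR=18; mL=-27, mR=18; mL+mR=-9 → advance -1; mR−mL=45 → turn +1·90°

0 45/17 9 -243/34 99/17 -1 5 E
1 2 90/37 -119/37 82/37 -2 5 N
2 45/8 45/16 -225/32 135/32 -2 4 W
3 18 18 -27 18 -1 4 S
4 45/17 9 -243/34 99/17 -1 5 E
5 2 90/37 -119/37 82/37 -2 5 N
6 45/8 45/16 -225/32 135/32 -2 4 W
7 18 18 -27 18 -1 4 S
final -1 5 E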